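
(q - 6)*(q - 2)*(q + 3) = q^3 - 5*q^2 - 12*q + 36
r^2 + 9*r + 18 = (r + 3)*(r + 6)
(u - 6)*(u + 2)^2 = u^3 - 2*u^2 - 20*u - 24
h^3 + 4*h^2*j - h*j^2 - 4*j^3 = (h - j)*(h + j)*(h + 4*j)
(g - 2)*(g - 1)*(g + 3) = g^3 - 7*g + 6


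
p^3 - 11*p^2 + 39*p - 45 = (p - 5)*(p - 3)^2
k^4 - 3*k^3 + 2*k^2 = k^2*(k - 2)*(k - 1)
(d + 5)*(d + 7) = d^2 + 12*d + 35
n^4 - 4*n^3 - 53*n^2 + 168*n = n*(n - 8)*(n - 3)*(n + 7)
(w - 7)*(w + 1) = w^2 - 6*w - 7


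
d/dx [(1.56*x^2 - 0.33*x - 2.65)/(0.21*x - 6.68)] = (0.3276*x^2 - 20.8416*x + 2.7609)/(0.0441*x^2 - 2.8056*x + 44.6224)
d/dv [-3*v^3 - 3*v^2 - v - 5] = -9*v^2 - 6*v - 1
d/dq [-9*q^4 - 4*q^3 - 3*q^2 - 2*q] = -36*q^3 - 12*q^2 - 6*q - 2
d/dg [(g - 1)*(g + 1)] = 2*g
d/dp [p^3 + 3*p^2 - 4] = 3*p*(p + 2)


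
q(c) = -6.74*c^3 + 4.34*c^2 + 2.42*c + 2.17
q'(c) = -20.22*c^2 + 8.68*c + 2.42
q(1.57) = -9.42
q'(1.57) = -33.79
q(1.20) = -0.32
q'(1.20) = -16.28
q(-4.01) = 496.86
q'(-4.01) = -357.53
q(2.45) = -64.97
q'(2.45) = -97.68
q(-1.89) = 58.60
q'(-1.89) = -86.21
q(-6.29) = 1835.96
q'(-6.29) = -852.16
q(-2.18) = 87.35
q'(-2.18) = -112.60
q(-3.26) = 273.92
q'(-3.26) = -240.77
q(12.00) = -10990.55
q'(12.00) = -2805.10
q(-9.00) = 5245.39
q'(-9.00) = -1713.52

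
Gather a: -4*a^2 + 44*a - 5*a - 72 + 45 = -4*a^2 + 39*a - 27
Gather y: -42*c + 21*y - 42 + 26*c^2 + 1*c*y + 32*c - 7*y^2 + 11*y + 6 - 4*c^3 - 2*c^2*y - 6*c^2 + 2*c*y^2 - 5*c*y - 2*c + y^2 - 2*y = -4*c^3 + 20*c^2 - 12*c + y^2*(2*c - 6) + y*(-2*c^2 - 4*c + 30) - 36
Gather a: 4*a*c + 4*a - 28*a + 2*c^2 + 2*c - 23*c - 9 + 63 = a*(4*c - 24) + 2*c^2 - 21*c + 54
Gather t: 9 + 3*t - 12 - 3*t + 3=0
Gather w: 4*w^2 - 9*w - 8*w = 4*w^2 - 17*w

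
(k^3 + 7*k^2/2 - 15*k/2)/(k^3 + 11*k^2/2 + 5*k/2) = (2*k - 3)/(2*k + 1)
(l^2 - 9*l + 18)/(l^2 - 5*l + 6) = (l - 6)/(l - 2)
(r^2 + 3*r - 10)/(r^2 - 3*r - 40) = (r - 2)/(r - 8)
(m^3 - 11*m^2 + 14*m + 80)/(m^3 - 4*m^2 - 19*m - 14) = (m^2 - 13*m + 40)/(m^2 - 6*m - 7)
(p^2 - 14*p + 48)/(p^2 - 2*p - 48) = (p - 6)/(p + 6)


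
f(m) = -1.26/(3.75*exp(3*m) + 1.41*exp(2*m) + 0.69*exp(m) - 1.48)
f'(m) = -1.26*(-11.25*exp(3*m) - 2.82*exp(2*m) - 0.69*exp(m))/(3.75*exp(3*m) + 1.41*exp(2*m) + 0.69*exp(m) - 1.48)^2 = (14.175*exp(2*m) + 3.5532*exp(m) + 0.8694)*exp(m)/(3.75*exp(3*m) + 1.41*exp(2*m) + 0.69*exp(m) - 1.48)^2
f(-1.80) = 0.96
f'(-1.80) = 0.18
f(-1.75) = 0.97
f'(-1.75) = 0.20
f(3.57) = -0.00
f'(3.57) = 0.00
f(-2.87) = 0.88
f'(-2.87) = 0.03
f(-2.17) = 0.91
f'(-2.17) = 0.09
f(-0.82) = 2.16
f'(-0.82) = 6.74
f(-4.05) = 0.86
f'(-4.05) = 0.01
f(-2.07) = 0.92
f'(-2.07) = 0.10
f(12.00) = 0.00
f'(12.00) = 0.00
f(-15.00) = 0.85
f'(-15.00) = 0.00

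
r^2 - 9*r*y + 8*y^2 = (r - 8*y)*(r - y)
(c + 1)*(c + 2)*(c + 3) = c^3 + 6*c^2 + 11*c + 6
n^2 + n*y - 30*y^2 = (n - 5*y)*(n + 6*y)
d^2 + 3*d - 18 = (d - 3)*(d + 6)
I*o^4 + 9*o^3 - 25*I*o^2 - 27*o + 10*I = (o - 5*I)*(o - 2*I)*(o - I)*(I*o + 1)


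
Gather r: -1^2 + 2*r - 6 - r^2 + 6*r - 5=-r^2 + 8*r - 12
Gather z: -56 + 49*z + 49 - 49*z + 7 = 0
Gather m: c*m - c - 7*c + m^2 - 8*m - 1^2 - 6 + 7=-8*c + m^2 + m*(c - 8)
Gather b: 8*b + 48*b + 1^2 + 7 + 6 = 56*b + 14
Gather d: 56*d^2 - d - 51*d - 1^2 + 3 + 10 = 56*d^2 - 52*d + 12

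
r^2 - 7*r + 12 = (r - 4)*(r - 3)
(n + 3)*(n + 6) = n^2 + 9*n + 18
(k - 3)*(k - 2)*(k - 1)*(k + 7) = k^4 + k^3 - 31*k^2 + 71*k - 42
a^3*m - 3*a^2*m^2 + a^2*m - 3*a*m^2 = a*(a - 3*m)*(a*m + m)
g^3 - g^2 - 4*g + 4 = (g - 2)*(g - 1)*(g + 2)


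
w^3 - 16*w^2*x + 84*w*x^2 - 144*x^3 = (w - 6*x)^2*(w - 4*x)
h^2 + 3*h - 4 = (h - 1)*(h + 4)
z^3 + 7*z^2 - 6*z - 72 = (z - 3)*(z + 4)*(z + 6)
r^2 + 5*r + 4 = (r + 1)*(r + 4)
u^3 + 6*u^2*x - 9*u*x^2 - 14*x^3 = (u - 2*x)*(u + x)*(u + 7*x)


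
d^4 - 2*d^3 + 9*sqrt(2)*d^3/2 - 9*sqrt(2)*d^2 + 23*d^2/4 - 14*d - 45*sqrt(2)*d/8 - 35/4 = (d - 5/2)*(d + 1/2)*(d + sqrt(2))*(d + 7*sqrt(2)/2)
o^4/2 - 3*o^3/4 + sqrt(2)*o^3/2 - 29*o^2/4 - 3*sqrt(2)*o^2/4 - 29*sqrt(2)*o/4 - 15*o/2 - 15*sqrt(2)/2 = (o/2 + 1)*(o - 5)*(o + 3/2)*(o + sqrt(2))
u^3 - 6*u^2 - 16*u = u*(u - 8)*(u + 2)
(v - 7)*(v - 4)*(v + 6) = v^3 - 5*v^2 - 38*v + 168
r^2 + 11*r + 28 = (r + 4)*(r + 7)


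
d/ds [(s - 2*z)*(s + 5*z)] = 2*s + 3*z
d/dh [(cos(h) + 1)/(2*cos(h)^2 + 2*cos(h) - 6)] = (cos(h)^2 + 2*cos(h) + 4)*sin(h)/(2*(cos(h)^2 + cos(h) - 3)^2)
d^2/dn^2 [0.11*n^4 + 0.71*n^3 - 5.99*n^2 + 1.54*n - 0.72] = 1.32*n^2 + 4.26*n - 11.98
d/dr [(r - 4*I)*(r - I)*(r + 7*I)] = 3*r^2 + 4*I*r + 31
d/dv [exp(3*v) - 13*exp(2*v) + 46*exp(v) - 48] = (3*exp(2*v) - 26*exp(v) + 46)*exp(v)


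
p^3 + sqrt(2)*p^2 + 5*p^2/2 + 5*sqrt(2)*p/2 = p*(p + 5/2)*(p + sqrt(2))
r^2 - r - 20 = (r - 5)*(r + 4)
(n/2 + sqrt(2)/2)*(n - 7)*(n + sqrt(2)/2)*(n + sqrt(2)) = n^4/2 - 7*n^3/2 + 5*sqrt(2)*n^3/4 - 35*sqrt(2)*n^2/4 + 2*n^2 - 14*n + sqrt(2)*n/2 - 7*sqrt(2)/2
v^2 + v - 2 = (v - 1)*(v + 2)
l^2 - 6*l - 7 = (l - 7)*(l + 1)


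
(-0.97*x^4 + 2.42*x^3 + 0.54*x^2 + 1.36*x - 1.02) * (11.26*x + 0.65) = -10.9222*x^5 + 26.6187*x^4 + 7.6534*x^3 + 15.6646*x^2 - 10.6012*x - 0.663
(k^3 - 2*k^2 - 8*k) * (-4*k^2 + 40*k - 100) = -4*k^5 + 48*k^4 - 148*k^3 - 120*k^2 + 800*k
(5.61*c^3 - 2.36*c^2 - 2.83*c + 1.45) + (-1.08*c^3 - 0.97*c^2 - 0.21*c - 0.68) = 4.53*c^3 - 3.33*c^2 - 3.04*c + 0.77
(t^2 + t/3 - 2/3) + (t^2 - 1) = 2*t^2 + t/3 - 5/3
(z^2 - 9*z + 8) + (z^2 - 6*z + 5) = 2*z^2 - 15*z + 13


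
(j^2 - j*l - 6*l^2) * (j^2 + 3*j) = j^4 - j^3*l + 3*j^3 - 6*j^2*l^2 - 3*j^2*l - 18*j*l^2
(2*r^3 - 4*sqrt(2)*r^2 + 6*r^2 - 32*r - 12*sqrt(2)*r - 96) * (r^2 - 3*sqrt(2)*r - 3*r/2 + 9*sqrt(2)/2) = 2*r^5 - 10*sqrt(2)*r^4 + 3*r^4 - 15*sqrt(2)*r^3 - 17*r^3 - 12*r^2 + 141*sqrt(2)*r^2 + 36*r + 144*sqrt(2)*r - 432*sqrt(2)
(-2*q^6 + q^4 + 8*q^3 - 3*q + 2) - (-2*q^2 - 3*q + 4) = -2*q^6 + q^4 + 8*q^3 + 2*q^2 - 2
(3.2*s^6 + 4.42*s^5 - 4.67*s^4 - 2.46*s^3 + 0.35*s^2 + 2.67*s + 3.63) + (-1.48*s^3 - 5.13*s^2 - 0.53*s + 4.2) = 3.2*s^6 + 4.42*s^5 - 4.67*s^4 - 3.94*s^3 - 4.78*s^2 + 2.14*s + 7.83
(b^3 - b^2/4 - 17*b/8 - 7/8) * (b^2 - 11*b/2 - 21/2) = b^5 - 23*b^4/4 - 45*b^3/4 + 215*b^2/16 + 217*b/8 + 147/16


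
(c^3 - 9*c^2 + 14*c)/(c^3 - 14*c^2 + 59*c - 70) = c/(c - 5)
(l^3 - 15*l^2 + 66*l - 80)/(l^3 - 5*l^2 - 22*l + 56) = (l^2 - 13*l + 40)/(l^2 - 3*l - 28)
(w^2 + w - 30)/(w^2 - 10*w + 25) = (w + 6)/(w - 5)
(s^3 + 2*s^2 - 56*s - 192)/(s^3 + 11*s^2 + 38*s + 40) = (s^2 - 2*s - 48)/(s^2 + 7*s + 10)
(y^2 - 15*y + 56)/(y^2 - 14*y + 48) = (y - 7)/(y - 6)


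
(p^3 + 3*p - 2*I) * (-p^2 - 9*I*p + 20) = -p^5 - 9*I*p^4 + 17*p^3 - 25*I*p^2 + 42*p - 40*I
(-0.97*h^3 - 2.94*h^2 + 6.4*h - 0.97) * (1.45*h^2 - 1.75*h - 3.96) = -1.4065*h^5 - 2.5655*h^4 + 18.2662*h^3 - 0.9641*h^2 - 23.6465*h + 3.8412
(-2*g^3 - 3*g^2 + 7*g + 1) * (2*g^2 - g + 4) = -4*g^5 - 4*g^4 + 9*g^3 - 17*g^2 + 27*g + 4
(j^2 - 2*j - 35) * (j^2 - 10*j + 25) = j^4 - 12*j^3 + 10*j^2 + 300*j - 875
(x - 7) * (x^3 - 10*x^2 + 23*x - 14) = x^4 - 17*x^3 + 93*x^2 - 175*x + 98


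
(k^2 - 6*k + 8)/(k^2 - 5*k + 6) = (k - 4)/(k - 3)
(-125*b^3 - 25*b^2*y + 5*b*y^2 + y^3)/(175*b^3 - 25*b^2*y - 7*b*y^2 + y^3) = (5*b + y)/(-7*b + y)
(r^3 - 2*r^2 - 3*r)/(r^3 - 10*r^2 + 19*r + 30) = r*(r - 3)/(r^2 - 11*r + 30)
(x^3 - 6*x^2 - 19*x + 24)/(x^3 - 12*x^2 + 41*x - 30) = (x^2 - 5*x - 24)/(x^2 - 11*x + 30)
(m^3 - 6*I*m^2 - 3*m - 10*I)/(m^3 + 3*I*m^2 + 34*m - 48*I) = (m^2 - 4*I*m + 5)/(m^2 + 5*I*m + 24)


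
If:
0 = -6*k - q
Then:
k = -q/6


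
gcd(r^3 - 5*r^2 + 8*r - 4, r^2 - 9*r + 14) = r - 2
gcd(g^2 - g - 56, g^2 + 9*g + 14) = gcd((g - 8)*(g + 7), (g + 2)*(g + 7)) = g + 7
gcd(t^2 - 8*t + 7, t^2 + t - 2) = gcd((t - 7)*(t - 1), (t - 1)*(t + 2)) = t - 1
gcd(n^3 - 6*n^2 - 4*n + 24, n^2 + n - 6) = n - 2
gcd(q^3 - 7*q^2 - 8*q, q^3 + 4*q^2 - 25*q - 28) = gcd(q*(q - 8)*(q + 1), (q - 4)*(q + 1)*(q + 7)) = q + 1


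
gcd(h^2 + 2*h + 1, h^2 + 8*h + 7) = h + 1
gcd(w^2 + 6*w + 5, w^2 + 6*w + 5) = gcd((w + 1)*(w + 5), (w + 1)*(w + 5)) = w^2 + 6*w + 5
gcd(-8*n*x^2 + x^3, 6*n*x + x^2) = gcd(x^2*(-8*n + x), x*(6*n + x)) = x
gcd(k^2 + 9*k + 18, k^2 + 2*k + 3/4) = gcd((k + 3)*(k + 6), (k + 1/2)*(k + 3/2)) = 1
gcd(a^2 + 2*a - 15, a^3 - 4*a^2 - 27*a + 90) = a^2 + 2*a - 15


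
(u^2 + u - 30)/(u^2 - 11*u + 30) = (u + 6)/(u - 6)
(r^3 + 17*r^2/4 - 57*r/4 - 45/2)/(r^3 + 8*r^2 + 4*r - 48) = (4*r^2 - 7*r - 15)/(4*(r^2 + 2*r - 8))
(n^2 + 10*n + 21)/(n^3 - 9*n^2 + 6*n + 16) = (n^2 + 10*n + 21)/(n^3 - 9*n^2 + 6*n + 16)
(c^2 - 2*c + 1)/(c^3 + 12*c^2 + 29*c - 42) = (c - 1)/(c^2 + 13*c + 42)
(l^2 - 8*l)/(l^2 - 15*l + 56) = l/(l - 7)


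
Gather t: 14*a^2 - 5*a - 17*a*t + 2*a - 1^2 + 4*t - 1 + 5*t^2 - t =14*a^2 - 3*a + 5*t^2 + t*(3 - 17*a) - 2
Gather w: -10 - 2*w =-2*w - 10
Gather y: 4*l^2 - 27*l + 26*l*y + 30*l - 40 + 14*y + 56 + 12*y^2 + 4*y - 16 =4*l^2 + 3*l + 12*y^2 + y*(26*l + 18)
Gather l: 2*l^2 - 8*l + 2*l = 2*l^2 - 6*l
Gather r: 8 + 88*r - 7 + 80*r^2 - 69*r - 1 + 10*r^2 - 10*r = 90*r^2 + 9*r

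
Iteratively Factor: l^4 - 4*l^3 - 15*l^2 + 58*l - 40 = (l - 2)*(l^3 - 2*l^2 - 19*l + 20) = (l - 2)*(l - 1)*(l^2 - l - 20) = (l - 5)*(l - 2)*(l - 1)*(l + 4)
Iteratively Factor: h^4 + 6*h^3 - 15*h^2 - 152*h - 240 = (h + 4)*(h^3 + 2*h^2 - 23*h - 60) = (h - 5)*(h + 4)*(h^2 + 7*h + 12) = (h - 5)*(h + 3)*(h + 4)*(h + 4)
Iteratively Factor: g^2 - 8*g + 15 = (g - 3)*(g - 5)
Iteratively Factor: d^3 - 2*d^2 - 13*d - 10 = (d - 5)*(d^2 + 3*d + 2) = (d - 5)*(d + 1)*(d + 2)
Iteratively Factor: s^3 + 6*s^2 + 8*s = (s + 4)*(s^2 + 2*s) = (s + 2)*(s + 4)*(s)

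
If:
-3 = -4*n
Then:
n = 3/4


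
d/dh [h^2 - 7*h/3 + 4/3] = 2*h - 7/3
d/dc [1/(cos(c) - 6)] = sin(c)/(cos(c) - 6)^2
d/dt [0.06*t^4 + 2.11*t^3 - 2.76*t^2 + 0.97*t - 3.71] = 0.24*t^3 + 6.33*t^2 - 5.52*t + 0.97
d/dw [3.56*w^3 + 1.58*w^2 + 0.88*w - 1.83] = 10.68*w^2 + 3.16*w + 0.88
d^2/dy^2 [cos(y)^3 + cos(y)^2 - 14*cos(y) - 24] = 53*cos(y)/4 - 2*cos(2*y) - 9*cos(3*y)/4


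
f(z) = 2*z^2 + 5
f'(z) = 4*z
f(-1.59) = 10.06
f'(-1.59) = -6.36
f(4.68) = 48.80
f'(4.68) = 18.72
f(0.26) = 5.14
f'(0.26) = 1.04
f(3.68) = 32.08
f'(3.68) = 14.72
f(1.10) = 7.42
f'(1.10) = 4.40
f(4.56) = 46.59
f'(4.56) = 18.24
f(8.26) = 141.46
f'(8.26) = 33.04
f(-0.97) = 6.88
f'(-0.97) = -3.88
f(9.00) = 167.00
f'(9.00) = 36.00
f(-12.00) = 293.00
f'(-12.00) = -48.00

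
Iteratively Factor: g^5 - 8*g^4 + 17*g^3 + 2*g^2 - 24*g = (g - 4)*(g^4 - 4*g^3 + g^2 + 6*g) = (g - 4)*(g + 1)*(g^3 - 5*g^2 + 6*g) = (g - 4)*(g - 3)*(g + 1)*(g^2 - 2*g) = (g - 4)*(g - 3)*(g - 2)*(g + 1)*(g)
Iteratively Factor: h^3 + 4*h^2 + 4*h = (h)*(h^2 + 4*h + 4) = h*(h + 2)*(h + 2)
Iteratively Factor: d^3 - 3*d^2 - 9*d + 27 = (d - 3)*(d^2 - 9) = (d - 3)*(d + 3)*(d - 3)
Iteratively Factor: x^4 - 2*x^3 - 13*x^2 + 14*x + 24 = (x + 3)*(x^3 - 5*x^2 + 2*x + 8) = (x + 1)*(x + 3)*(x^2 - 6*x + 8) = (x - 4)*(x + 1)*(x + 3)*(x - 2)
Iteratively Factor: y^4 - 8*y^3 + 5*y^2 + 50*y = (y + 2)*(y^3 - 10*y^2 + 25*y) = y*(y + 2)*(y^2 - 10*y + 25) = y*(y - 5)*(y + 2)*(y - 5)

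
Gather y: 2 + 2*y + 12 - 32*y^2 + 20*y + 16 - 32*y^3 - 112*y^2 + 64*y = -32*y^3 - 144*y^2 + 86*y + 30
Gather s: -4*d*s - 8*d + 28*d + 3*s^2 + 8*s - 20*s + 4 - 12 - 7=20*d + 3*s^2 + s*(-4*d - 12) - 15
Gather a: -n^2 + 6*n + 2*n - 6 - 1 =-n^2 + 8*n - 7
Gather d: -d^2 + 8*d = -d^2 + 8*d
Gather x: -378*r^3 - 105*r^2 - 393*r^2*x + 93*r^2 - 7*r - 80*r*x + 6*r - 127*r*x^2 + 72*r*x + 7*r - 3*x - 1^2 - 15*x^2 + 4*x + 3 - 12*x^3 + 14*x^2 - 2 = -378*r^3 - 12*r^2 + 6*r - 12*x^3 + x^2*(-127*r - 1) + x*(-393*r^2 - 8*r + 1)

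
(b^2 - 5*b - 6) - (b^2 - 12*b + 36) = 7*b - 42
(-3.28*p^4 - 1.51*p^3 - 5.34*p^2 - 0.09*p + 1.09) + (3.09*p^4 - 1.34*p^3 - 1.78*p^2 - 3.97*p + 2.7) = -0.19*p^4 - 2.85*p^3 - 7.12*p^2 - 4.06*p + 3.79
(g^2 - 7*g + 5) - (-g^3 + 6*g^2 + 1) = g^3 - 5*g^2 - 7*g + 4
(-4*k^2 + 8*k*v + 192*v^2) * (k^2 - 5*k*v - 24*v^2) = -4*k^4 + 28*k^3*v + 248*k^2*v^2 - 1152*k*v^3 - 4608*v^4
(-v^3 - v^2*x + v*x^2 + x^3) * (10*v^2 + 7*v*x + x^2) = -10*v^5 - 17*v^4*x + 2*v^3*x^2 + 16*v^2*x^3 + 8*v*x^4 + x^5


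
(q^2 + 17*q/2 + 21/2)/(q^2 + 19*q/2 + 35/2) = (2*q + 3)/(2*q + 5)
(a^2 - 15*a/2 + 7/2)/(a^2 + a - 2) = (a^2 - 15*a/2 + 7/2)/(a^2 + a - 2)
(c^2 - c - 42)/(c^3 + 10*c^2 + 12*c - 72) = (c - 7)/(c^2 + 4*c - 12)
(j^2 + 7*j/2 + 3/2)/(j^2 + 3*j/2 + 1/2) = (j + 3)/(j + 1)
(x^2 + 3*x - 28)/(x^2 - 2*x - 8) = (x + 7)/(x + 2)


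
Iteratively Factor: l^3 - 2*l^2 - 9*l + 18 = (l - 2)*(l^2 - 9) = (l - 3)*(l - 2)*(l + 3)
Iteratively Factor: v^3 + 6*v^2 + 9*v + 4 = (v + 1)*(v^2 + 5*v + 4) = (v + 1)^2*(v + 4)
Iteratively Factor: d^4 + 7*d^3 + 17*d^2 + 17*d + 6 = (d + 1)*(d^3 + 6*d^2 + 11*d + 6) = (d + 1)^2*(d^2 + 5*d + 6) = (d + 1)^2*(d + 3)*(d + 2)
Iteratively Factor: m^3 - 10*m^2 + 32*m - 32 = (m - 4)*(m^2 - 6*m + 8) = (m - 4)*(m - 2)*(m - 4)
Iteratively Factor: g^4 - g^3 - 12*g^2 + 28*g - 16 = (g - 2)*(g^3 + g^2 - 10*g + 8) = (g - 2)*(g - 1)*(g^2 + 2*g - 8) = (g - 2)^2*(g - 1)*(g + 4)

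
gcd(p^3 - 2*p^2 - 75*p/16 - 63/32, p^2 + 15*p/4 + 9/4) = p + 3/4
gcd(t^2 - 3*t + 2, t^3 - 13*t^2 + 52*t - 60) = t - 2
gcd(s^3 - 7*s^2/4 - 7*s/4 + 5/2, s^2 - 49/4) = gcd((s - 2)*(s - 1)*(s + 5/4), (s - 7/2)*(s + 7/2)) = 1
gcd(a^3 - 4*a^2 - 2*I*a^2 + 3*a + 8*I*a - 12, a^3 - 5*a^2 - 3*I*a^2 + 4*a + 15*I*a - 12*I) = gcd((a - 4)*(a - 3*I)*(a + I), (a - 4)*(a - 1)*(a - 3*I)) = a^2 + a*(-4 - 3*I) + 12*I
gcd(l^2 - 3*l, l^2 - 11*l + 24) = l - 3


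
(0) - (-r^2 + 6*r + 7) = r^2 - 6*r - 7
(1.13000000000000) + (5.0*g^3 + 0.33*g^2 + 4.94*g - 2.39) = 5.0*g^3 + 0.33*g^2 + 4.94*g - 1.26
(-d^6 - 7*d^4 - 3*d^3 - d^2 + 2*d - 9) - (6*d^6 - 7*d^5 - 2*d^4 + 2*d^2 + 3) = -7*d^6 + 7*d^5 - 5*d^4 - 3*d^3 - 3*d^2 + 2*d - 12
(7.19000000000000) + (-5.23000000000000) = 1.96000000000000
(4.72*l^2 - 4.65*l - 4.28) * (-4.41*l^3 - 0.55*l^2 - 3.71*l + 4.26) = -20.8152*l^5 + 17.9105*l^4 + 3.9211*l^3 + 39.7127*l^2 - 3.9302*l - 18.2328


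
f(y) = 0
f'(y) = 0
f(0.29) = 0.00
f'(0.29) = 0.00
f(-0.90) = 0.00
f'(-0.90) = 0.00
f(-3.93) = 0.00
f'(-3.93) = 0.00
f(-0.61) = 0.00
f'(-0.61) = 0.00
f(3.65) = 0.00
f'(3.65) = 0.00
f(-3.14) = 0.00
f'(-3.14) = 0.00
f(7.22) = 0.00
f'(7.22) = 0.00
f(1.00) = 0.00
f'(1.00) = 0.00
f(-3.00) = 0.00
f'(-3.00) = 0.00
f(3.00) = 0.00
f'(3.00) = 0.00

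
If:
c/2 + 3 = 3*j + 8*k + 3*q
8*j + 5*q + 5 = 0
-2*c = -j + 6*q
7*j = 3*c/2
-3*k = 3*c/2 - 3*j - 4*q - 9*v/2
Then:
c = -420/19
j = -90/19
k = -129/76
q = 125/19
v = -3827/342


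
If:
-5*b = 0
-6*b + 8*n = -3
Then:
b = 0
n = -3/8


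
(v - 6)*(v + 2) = v^2 - 4*v - 12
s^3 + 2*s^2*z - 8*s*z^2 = s*(s - 2*z)*(s + 4*z)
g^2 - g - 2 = (g - 2)*(g + 1)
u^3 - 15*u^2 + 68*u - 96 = (u - 8)*(u - 4)*(u - 3)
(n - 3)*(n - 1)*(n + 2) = n^3 - 2*n^2 - 5*n + 6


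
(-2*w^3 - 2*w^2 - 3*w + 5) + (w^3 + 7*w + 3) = -w^3 - 2*w^2 + 4*w + 8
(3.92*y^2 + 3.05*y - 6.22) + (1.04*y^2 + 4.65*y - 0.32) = 4.96*y^2 + 7.7*y - 6.54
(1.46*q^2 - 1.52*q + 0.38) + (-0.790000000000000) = 1.46*q^2 - 1.52*q - 0.41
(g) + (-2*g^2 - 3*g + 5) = -2*g^2 - 2*g + 5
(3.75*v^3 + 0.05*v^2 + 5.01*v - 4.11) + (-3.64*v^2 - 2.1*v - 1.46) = 3.75*v^3 - 3.59*v^2 + 2.91*v - 5.57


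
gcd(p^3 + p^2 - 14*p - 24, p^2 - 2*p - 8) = p^2 - 2*p - 8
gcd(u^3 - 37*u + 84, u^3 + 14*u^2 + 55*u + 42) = u + 7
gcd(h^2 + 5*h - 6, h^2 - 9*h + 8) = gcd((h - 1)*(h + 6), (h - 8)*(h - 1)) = h - 1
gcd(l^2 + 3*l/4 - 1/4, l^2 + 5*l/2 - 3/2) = 1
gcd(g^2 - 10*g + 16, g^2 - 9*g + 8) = g - 8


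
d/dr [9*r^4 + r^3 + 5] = r^2*(36*r + 3)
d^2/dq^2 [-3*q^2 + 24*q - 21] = -6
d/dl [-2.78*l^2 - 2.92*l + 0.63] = -5.56*l - 2.92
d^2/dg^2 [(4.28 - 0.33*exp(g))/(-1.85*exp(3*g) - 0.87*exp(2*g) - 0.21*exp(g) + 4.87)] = (4.5177*exp(6*g) - 130.241295*exp(5*g) - 76.038303*exp(4*g) + 22.306776*exp(3*g) - 341.002746*exp(2*g) - 72.386985*exp(g) + 3.449421)*exp(g)/(6.331625*exp(9*g) + 8.932725*exp(8*g) + 6.35697*exp(7*g) - 47.316252*exp(6*g) - 46.307988*exp(5*g) - 22.295178*exp(4*g) + 126.299562*exp(3*g) + 61.256808*exp(2*g) + 14.941647*exp(g) - 115.501303)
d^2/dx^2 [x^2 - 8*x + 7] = 2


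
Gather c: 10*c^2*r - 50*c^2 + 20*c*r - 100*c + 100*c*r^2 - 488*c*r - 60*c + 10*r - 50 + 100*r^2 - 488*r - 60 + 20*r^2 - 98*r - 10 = c^2*(10*r - 50) + c*(100*r^2 - 468*r - 160) + 120*r^2 - 576*r - 120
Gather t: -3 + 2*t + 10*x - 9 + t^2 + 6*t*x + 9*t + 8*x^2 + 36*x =t^2 + t*(6*x + 11) + 8*x^2 + 46*x - 12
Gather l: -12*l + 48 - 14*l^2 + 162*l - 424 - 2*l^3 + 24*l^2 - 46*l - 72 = -2*l^3 + 10*l^2 + 104*l - 448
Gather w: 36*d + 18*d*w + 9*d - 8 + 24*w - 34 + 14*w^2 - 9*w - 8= 45*d + 14*w^2 + w*(18*d + 15) - 50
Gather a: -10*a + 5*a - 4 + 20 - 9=7 - 5*a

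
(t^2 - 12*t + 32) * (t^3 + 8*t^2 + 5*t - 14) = t^5 - 4*t^4 - 59*t^3 + 182*t^2 + 328*t - 448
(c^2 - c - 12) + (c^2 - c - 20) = 2*c^2 - 2*c - 32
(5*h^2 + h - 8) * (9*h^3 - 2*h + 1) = 45*h^5 + 9*h^4 - 82*h^3 + 3*h^2 + 17*h - 8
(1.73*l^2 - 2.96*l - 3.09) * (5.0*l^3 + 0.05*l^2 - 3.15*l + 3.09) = 8.65*l^5 - 14.7135*l^4 - 21.0475*l^3 + 14.5152*l^2 + 0.5871*l - 9.5481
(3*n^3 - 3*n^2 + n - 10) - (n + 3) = 3*n^3 - 3*n^2 - 13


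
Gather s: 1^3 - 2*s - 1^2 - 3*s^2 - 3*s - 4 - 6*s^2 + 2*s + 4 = -9*s^2 - 3*s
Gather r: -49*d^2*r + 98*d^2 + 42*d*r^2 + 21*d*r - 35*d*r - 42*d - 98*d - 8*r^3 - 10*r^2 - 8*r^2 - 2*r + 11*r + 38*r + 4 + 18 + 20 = 98*d^2 - 140*d - 8*r^3 + r^2*(42*d - 18) + r*(-49*d^2 - 14*d + 47) + 42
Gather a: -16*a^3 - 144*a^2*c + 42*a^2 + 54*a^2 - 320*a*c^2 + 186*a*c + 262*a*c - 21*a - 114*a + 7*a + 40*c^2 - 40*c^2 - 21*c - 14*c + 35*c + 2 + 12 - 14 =-16*a^3 + a^2*(96 - 144*c) + a*(-320*c^2 + 448*c - 128)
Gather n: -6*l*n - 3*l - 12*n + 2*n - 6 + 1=-3*l + n*(-6*l - 10) - 5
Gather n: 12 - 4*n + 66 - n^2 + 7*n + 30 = -n^2 + 3*n + 108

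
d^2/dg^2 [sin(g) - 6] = -sin(g)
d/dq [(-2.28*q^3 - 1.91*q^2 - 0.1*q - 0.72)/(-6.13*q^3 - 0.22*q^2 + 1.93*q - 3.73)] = (7.105427357601e-15*q^5 - 11.2067*q^4 - 10.0268*q^3 + 8.5641*q^2 + 13.9318*q + 1.7626)/(37.5769*q^6 + 2.6972*q^5 - 23.6134*q^4 + 44.8806*q^3 + 5.3661*q^2 - 14.3978*q + 13.9129)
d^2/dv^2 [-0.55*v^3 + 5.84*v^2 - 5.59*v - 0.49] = 11.68 - 3.3*v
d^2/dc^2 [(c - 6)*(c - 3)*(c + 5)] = 6*c - 8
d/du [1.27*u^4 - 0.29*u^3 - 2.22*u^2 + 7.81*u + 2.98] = 5.08*u^3 - 0.87*u^2 - 4.44*u + 7.81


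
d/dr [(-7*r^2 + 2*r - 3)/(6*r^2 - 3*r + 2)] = (9*r^2 + 8*r - 5)/(36*r^4 - 36*r^3 + 33*r^2 - 12*r + 4)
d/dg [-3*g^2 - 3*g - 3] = -6*g - 3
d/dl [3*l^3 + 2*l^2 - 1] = l*(9*l + 4)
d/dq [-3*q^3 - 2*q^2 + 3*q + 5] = -9*q^2 - 4*q + 3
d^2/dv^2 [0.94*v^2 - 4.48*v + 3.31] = 1.88000000000000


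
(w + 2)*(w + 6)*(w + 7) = w^3 + 15*w^2 + 68*w + 84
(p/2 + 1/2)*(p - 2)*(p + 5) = p^3/2 + 2*p^2 - 7*p/2 - 5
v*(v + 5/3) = v^2 + 5*v/3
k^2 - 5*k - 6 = (k - 6)*(k + 1)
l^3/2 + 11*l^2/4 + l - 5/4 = (l/2 + 1/2)*(l - 1/2)*(l + 5)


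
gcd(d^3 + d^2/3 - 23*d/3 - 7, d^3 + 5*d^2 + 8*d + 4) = d + 1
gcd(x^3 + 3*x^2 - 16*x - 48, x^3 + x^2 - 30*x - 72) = x^2 + 7*x + 12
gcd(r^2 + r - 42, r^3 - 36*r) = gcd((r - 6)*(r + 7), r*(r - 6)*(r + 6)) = r - 6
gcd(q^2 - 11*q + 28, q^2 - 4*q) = q - 4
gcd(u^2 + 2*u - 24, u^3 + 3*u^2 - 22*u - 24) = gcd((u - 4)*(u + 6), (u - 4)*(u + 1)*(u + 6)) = u^2 + 2*u - 24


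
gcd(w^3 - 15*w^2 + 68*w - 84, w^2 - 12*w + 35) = w - 7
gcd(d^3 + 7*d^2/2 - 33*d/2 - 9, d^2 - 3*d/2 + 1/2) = 1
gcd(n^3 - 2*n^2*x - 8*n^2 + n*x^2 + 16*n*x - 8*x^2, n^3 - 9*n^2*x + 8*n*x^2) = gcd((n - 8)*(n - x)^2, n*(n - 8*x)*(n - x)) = -n + x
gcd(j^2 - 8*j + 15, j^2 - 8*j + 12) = 1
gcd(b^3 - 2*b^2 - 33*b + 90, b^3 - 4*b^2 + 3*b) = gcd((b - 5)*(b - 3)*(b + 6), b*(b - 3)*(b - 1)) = b - 3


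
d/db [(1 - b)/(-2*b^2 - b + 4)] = (2*b^2 + b - (b - 1)*(4*b + 1) - 4)/(2*b^2 + b - 4)^2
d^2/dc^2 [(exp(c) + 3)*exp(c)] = (4*exp(c) + 3)*exp(c)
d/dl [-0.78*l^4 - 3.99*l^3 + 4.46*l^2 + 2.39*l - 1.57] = -3.12*l^3 - 11.97*l^2 + 8.92*l + 2.39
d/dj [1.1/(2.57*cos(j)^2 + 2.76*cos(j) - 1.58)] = (5.654*cos(j) + 3.036)*sin(j)/(2.57*cos(j)^2 + 2.76*cos(j) - 1.58)^2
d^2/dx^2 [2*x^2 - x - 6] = 4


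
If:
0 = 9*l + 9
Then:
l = -1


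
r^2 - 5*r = r*(r - 5)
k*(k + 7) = k^2 + 7*k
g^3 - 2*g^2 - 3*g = g*(g - 3)*(g + 1)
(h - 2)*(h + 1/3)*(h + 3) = h^3 + 4*h^2/3 - 17*h/3 - 2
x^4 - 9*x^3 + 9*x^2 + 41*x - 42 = (x - 7)*(x - 3)*(x - 1)*(x + 2)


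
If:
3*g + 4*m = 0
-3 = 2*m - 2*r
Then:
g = 2 - 4*r/3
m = r - 3/2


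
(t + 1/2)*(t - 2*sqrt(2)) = t^2 - 2*sqrt(2)*t + t/2 - sqrt(2)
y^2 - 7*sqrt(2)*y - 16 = (y - 8*sqrt(2))*(y + sqrt(2))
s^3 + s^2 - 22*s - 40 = (s - 5)*(s + 2)*(s + 4)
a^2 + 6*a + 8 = (a + 2)*(a + 4)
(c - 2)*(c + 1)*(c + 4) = c^3 + 3*c^2 - 6*c - 8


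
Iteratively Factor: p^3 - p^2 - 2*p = (p)*(p^2 - p - 2) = p*(p - 2)*(p + 1)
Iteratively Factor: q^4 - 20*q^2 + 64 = (q + 2)*(q^3 - 2*q^2 - 16*q + 32) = (q - 2)*(q + 2)*(q^2 - 16) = (q - 4)*(q - 2)*(q + 2)*(q + 4)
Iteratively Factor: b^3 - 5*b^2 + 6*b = (b - 2)*(b^2 - 3*b) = (b - 3)*(b - 2)*(b)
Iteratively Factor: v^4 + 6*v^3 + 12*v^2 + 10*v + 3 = (v + 1)*(v^3 + 5*v^2 + 7*v + 3) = (v + 1)^2*(v^2 + 4*v + 3) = (v + 1)^2*(v + 3)*(v + 1)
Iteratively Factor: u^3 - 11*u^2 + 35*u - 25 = (u - 5)*(u^2 - 6*u + 5) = (u - 5)^2*(u - 1)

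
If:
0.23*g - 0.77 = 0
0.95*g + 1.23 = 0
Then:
No Solution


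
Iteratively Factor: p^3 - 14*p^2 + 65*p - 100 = (p - 5)*(p^2 - 9*p + 20) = (p - 5)^2*(p - 4)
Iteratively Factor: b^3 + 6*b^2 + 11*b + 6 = (b + 2)*(b^2 + 4*b + 3) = (b + 1)*(b + 2)*(b + 3)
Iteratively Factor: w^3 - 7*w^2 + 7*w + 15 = (w + 1)*(w^2 - 8*w + 15) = (w - 5)*(w + 1)*(w - 3)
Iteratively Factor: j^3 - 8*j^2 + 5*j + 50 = (j + 2)*(j^2 - 10*j + 25) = (j - 5)*(j + 2)*(j - 5)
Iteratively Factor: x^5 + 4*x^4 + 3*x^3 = (x + 1)*(x^4 + 3*x^3) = x*(x + 1)*(x^3 + 3*x^2) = x*(x + 1)*(x + 3)*(x^2) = x^2*(x + 1)*(x + 3)*(x)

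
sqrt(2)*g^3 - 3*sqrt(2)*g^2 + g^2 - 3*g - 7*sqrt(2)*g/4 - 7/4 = (g - 7/2)*(g + 1/2)*(sqrt(2)*g + 1)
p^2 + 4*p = p*(p + 4)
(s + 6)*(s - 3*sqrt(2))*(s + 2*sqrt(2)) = s^3 - sqrt(2)*s^2 + 6*s^2 - 12*s - 6*sqrt(2)*s - 72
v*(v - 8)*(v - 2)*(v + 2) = v^4 - 8*v^3 - 4*v^2 + 32*v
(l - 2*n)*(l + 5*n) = l^2 + 3*l*n - 10*n^2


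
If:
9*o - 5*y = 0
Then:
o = 5*y/9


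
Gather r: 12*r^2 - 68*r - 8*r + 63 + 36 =12*r^2 - 76*r + 99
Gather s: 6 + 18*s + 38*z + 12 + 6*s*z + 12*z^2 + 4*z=s*(6*z + 18) + 12*z^2 + 42*z + 18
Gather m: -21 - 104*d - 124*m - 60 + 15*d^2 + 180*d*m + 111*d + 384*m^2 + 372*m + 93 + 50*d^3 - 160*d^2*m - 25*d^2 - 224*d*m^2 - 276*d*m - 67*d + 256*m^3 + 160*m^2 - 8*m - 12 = 50*d^3 - 10*d^2 - 60*d + 256*m^3 + m^2*(544 - 224*d) + m*(-160*d^2 - 96*d + 240)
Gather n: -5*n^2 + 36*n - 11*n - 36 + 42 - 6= -5*n^2 + 25*n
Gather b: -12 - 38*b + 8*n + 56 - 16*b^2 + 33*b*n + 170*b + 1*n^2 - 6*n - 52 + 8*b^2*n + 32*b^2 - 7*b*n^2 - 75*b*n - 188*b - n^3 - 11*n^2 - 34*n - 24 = b^2*(8*n + 16) + b*(-7*n^2 - 42*n - 56) - n^3 - 10*n^2 - 32*n - 32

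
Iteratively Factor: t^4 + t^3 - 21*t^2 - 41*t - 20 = (t + 1)*(t^3 - 21*t - 20) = (t + 1)*(t + 4)*(t^2 - 4*t - 5) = (t - 5)*(t + 1)*(t + 4)*(t + 1)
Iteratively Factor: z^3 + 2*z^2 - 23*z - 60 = (z + 3)*(z^2 - z - 20) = (z - 5)*(z + 3)*(z + 4)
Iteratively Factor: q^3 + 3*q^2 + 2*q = (q)*(q^2 + 3*q + 2) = q*(q + 2)*(q + 1)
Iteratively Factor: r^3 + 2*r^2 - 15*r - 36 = (r - 4)*(r^2 + 6*r + 9) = (r - 4)*(r + 3)*(r + 3)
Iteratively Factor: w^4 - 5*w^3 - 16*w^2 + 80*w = (w - 4)*(w^3 - w^2 - 20*w) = w*(w - 4)*(w^2 - w - 20) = w*(w - 4)*(w + 4)*(w - 5)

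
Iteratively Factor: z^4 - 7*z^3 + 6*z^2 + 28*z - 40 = (z - 2)*(z^3 - 5*z^2 - 4*z + 20) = (z - 2)^2*(z^2 - 3*z - 10) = (z - 2)^2*(z + 2)*(z - 5)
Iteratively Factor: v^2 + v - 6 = (v - 2)*(v + 3)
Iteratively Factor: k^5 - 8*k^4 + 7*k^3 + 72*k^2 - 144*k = (k - 4)*(k^4 - 4*k^3 - 9*k^2 + 36*k) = (k - 4)^2*(k^3 - 9*k) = (k - 4)^2*(k + 3)*(k^2 - 3*k) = (k - 4)^2*(k - 3)*(k + 3)*(k)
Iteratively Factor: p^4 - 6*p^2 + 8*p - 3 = (p - 1)*(p^3 + p^2 - 5*p + 3) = (p - 1)^2*(p^2 + 2*p - 3) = (p - 1)^2*(p + 3)*(p - 1)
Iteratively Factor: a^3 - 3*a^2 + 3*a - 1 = (a - 1)*(a^2 - 2*a + 1) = (a - 1)^2*(a - 1)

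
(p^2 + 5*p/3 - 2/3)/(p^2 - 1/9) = 3*(p + 2)/(3*p + 1)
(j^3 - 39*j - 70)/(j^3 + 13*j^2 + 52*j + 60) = (j - 7)/(j + 6)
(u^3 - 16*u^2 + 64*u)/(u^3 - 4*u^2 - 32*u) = (u - 8)/(u + 4)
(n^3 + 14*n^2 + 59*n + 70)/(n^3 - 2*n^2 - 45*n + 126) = (n^2 + 7*n + 10)/(n^2 - 9*n + 18)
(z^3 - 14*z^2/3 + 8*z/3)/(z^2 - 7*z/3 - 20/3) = z*(3*z - 2)/(3*z + 5)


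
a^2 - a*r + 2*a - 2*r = (a + 2)*(a - r)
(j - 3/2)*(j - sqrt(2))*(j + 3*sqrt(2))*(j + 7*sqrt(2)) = j^4 - 3*j^3/2 + 9*sqrt(2)*j^3 - 27*sqrt(2)*j^2/2 + 22*j^2 - 42*sqrt(2)*j - 33*j + 63*sqrt(2)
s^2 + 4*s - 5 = (s - 1)*(s + 5)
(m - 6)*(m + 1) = m^2 - 5*m - 6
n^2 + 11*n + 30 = (n + 5)*(n + 6)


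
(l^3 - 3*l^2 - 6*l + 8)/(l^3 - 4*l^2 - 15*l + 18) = (l^2 - 2*l - 8)/(l^2 - 3*l - 18)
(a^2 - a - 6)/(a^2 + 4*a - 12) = (a^2 - a - 6)/(a^2 + 4*a - 12)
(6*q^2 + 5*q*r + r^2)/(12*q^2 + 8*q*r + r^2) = (3*q + r)/(6*q + r)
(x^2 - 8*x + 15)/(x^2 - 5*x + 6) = (x - 5)/(x - 2)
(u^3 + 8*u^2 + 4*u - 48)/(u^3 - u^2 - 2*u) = (u^2 + 10*u + 24)/(u*(u + 1))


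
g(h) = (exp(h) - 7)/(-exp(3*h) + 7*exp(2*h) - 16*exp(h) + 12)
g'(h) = (exp(h) - 7)*(3*exp(3*h) - 14*exp(2*h) + 16*exp(h))/(-exp(3*h) + 7*exp(2*h) - 16*exp(h) + 12)^2 + exp(h)/(-exp(3*h) + 7*exp(2*h) - 16*exp(h) + 12)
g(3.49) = -0.00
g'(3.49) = 0.00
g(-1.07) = -0.91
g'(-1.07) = -0.45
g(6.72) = -0.00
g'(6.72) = 0.00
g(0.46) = -22.11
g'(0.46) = -186.69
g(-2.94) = -0.62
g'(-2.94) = -0.04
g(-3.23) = -0.61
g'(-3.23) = -0.03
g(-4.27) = -0.59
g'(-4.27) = -0.01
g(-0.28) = -1.80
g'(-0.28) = -2.57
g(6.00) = 0.00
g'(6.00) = 0.00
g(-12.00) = -0.58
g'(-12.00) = 0.00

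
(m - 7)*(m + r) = m^2 + m*r - 7*m - 7*r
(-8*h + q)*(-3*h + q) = 24*h^2 - 11*h*q + q^2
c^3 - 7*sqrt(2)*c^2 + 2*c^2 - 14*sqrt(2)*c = c*(c + 2)*(c - 7*sqrt(2))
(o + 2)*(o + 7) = o^2 + 9*o + 14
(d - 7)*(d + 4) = d^2 - 3*d - 28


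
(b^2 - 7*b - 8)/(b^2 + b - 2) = (b^2 - 7*b - 8)/(b^2 + b - 2)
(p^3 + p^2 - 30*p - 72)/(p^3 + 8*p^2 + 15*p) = (p^2 - 2*p - 24)/(p*(p + 5))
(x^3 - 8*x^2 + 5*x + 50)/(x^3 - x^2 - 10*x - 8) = (x^2 - 10*x + 25)/(x^2 - 3*x - 4)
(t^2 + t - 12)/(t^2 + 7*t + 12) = (t - 3)/(t + 3)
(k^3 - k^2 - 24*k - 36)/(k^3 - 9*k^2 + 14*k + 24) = (k^2 + 5*k + 6)/(k^2 - 3*k - 4)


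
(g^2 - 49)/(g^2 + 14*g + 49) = (g - 7)/(g + 7)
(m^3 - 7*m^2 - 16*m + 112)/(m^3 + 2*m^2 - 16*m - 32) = (m - 7)/(m + 2)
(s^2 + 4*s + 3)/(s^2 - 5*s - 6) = (s + 3)/(s - 6)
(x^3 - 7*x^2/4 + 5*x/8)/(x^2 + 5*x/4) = (8*x^2 - 14*x + 5)/(2*(4*x + 5))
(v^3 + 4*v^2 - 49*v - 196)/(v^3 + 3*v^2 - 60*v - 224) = (v - 7)/(v - 8)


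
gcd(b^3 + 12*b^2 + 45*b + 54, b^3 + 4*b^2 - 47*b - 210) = b + 6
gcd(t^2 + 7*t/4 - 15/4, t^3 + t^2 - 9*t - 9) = t + 3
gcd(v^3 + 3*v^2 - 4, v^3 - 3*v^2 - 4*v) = 1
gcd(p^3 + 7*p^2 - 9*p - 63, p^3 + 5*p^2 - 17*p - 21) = p^2 + 4*p - 21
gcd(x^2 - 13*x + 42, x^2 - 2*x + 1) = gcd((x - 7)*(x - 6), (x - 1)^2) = 1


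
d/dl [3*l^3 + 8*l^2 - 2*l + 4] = 9*l^2 + 16*l - 2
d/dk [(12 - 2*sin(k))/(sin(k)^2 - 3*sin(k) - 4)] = 2*(sin(k)^2 - 12*sin(k) + 22)*cos(k)/((sin(k) - 4)^2*(sin(k) + 1)^2)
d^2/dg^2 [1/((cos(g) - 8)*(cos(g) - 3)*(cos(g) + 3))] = (-262*(1 - cos(g)^2)^2 + 12*sin(g)^6 + 3*cos(g)^6 + 88*cos(g)^5 + 304*cos(g)^3 - 2543*cos(g)^2 - 648*cos(g) + 1564)/((cos(g) - 8)^3*(cos(g) - 3)^3*(cos(g) + 3)^3)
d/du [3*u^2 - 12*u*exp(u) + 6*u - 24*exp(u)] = -12*u*exp(u) + 6*u - 36*exp(u) + 6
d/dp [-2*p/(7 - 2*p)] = -14/(2*p - 7)^2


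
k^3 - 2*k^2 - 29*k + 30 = (k - 6)*(k - 1)*(k + 5)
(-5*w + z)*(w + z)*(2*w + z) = -10*w^3 - 13*w^2*z - 2*w*z^2 + z^3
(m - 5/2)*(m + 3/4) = m^2 - 7*m/4 - 15/8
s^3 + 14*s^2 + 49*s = s*(s + 7)^2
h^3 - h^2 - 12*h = h*(h - 4)*(h + 3)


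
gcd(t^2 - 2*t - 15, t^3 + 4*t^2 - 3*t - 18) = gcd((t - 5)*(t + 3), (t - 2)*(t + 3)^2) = t + 3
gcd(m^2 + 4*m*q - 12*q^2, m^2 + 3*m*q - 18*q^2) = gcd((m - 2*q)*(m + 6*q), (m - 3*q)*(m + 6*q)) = m + 6*q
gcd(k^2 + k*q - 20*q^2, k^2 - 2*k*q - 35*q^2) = k + 5*q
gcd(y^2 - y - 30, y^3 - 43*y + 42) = y - 6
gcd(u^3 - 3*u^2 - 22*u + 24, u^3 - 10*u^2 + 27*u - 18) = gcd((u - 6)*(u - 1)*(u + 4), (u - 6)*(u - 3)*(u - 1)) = u^2 - 7*u + 6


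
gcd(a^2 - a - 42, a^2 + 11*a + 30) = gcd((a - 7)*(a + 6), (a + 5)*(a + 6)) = a + 6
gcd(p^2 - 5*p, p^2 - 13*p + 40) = p - 5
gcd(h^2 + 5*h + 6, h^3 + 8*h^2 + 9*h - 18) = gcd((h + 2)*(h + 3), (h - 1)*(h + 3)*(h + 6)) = h + 3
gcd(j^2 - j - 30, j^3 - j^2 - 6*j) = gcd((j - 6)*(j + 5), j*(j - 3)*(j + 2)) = 1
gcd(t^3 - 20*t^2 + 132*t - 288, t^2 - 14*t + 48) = t^2 - 14*t + 48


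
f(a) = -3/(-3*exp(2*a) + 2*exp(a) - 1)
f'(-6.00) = 0.01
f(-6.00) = 3.01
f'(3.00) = -0.00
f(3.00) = 0.00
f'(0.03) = -2.86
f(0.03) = 1.41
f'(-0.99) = -0.57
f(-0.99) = 4.47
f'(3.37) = -0.00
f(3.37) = 0.00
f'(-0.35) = -4.04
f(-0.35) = 2.78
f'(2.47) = -0.02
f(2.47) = 0.01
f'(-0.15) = -3.63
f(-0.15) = 2.00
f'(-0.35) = -4.04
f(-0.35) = 2.78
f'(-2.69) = 0.42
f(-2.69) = 3.42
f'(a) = -3*(6*exp(2*a) - 2*exp(a))/(-3*exp(2*a) + 2*exp(a) - 1)^2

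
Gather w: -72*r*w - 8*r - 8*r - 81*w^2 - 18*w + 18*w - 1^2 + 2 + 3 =-72*r*w - 16*r - 81*w^2 + 4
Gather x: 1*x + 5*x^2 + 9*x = 5*x^2 + 10*x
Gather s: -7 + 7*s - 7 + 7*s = 14*s - 14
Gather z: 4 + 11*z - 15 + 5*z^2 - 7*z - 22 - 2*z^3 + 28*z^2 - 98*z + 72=-2*z^3 + 33*z^2 - 94*z + 39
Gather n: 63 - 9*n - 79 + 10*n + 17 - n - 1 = 0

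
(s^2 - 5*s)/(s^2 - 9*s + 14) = s*(s - 5)/(s^2 - 9*s + 14)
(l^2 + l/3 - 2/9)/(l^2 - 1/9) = (3*l + 2)/(3*l + 1)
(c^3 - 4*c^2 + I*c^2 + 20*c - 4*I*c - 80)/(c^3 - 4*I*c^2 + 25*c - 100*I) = (c - 4)/(c - 5*I)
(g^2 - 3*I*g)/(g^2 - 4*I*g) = (g - 3*I)/(g - 4*I)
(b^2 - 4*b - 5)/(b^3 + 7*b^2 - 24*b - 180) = (b + 1)/(b^2 + 12*b + 36)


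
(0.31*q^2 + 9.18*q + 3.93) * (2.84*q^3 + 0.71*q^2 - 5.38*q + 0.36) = 0.8804*q^5 + 26.2913*q^4 + 16.0112*q^3 - 46.4865*q^2 - 17.8386*q + 1.4148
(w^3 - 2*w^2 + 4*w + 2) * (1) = w^3 - 2*w^2 + 4*w + 2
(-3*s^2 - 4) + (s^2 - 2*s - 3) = -2*s^2 - 2*s - 7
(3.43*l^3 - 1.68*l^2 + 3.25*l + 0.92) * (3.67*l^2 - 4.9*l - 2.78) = 12.5881*l^5 - 22.9726*l^4 + 10.6241*l^3 - 7.8782*l^2 - 13.543*l - 2.5576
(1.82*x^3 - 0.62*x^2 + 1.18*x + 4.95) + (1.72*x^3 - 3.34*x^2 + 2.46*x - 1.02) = 3.54*x^3 - 3.96*x^2 + 3.64*x + 3.93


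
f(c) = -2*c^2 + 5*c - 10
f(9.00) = -127.00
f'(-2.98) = 16.92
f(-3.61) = -54.11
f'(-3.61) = 19.44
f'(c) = 5 - 4*c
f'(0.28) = 3.88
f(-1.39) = -20.81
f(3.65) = -18.40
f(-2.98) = -42.66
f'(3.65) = -9.60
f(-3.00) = -43.00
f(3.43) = -16.38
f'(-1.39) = 10.56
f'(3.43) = -8.72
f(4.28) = -25.24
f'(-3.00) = 17.00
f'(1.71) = -1.84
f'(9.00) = -31.00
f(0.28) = -8.76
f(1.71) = -7.30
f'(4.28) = -12.12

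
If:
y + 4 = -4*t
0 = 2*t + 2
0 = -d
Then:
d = 0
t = -1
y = 0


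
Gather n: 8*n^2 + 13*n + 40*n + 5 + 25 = 8*n^2 + 53*n + 30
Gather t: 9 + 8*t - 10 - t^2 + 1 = -t^2 + 8*t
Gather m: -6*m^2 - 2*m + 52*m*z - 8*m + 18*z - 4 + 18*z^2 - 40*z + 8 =-6*m^2 + m*(52*z - 10) + 18*z^2 - 22*z + 4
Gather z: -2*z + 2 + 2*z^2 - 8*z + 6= 2*z^2 - 10*z + 8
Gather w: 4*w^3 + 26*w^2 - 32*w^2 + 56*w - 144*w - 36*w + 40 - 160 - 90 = 4*w^3 - 6*w^2 - 124*w - 210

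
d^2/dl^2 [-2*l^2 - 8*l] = -4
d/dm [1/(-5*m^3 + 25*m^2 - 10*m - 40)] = (3*m^2 - 10*m + 2)/(5*(m^3 - 5*m^2 + 2*m + 8)^2)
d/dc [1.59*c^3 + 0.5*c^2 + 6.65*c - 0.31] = 4.77*c^2 + 1.0*c + 6.65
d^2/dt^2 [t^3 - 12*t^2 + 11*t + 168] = 6*t - 24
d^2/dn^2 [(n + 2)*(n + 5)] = 2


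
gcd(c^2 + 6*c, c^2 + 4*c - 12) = c + 6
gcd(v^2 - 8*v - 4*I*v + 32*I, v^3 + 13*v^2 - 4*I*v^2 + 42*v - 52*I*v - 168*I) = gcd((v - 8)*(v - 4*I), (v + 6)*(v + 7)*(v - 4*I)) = v - 4*I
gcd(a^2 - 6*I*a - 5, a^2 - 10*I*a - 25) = a - 5*I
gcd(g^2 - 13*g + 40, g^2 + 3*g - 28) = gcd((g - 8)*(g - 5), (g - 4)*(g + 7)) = 1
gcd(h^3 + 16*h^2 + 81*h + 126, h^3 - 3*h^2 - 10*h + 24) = h + 3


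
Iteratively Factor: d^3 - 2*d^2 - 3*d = (d)*(d^2 - 2*d - 3) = d*(d - 3)*(d + 1)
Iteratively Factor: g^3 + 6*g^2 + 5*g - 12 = (g + 4)*(g^2 + 2*g - 3) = (g + 3)*(g + 4)*(g - 1)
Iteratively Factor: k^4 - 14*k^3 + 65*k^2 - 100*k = (k - 4)*(k^3 - 10*k^2 + 25*k) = (k - 5)*(k - 4)*(k^2 - 5*k) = (k - 5)^2*(k - 4)*(k)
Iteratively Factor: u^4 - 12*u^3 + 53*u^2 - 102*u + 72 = (u - 4)*(u^3 - 8*u^2 + 21*u - 18) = (u - 4)*(u - 2)*(u^2 - 6*u + 9) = (u - 4)*(u - 3)*(u - 2)*(u - 3)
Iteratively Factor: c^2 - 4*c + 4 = (c - 2)*(c - 2)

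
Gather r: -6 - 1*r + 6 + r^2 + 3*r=r^2 + 2*r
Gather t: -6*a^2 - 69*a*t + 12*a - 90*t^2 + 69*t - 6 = -6*a^2 + 12*a - 90*t^2 + t*(69 - 69*a) - 6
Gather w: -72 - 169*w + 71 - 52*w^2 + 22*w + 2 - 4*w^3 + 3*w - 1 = -4*w^3 - 52*w^2 - 144*w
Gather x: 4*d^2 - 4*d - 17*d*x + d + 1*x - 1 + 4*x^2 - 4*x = 4*d^2 - 3*d + 4*x^2 + x*(-17*d - 3) - 1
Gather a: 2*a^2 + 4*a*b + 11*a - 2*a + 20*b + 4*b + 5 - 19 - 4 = 2*a^2 + a*(4*b + 9) + 24*b - 18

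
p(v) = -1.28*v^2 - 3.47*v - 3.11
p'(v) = -2.56*v - 3.47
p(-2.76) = -3.28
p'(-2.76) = 3.60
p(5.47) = -60.39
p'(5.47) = -17.47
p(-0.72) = -1.28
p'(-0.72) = -1.63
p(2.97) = -24.71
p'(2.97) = -11.07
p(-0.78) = -1.18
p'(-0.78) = -1.47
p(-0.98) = -0.94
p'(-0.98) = -0.96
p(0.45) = -4.93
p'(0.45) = -4.62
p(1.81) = -13.58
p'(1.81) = -8.10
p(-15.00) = -239.06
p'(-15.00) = 34.93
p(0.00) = -3.11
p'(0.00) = -3.47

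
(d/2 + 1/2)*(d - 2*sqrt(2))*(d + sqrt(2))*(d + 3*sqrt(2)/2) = d^4/2 + sqrt(2)*d^3/4 + d^3/2 - 7*d^2/2 + sqrt(2)*d^2/4 - 3*sqrt(2)*d - 7*d/2 - 3*sqrt(2)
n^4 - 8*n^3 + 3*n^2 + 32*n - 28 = (n - 7)*(n - 2)*(n - 1)*(n + 2)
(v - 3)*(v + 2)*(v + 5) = v^3 + 4*v^2 - 11*v - 30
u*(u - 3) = u^2 - 3*u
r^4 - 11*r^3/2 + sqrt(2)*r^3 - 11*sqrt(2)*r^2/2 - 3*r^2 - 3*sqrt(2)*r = r*(r - 6)*(r + 1/2)*(r + sqrt(2))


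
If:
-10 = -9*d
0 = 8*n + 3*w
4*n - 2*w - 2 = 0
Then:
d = 10/9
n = 3/14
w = -4/7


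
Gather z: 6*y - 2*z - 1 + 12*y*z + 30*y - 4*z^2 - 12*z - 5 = 36*y - 4*z^2 + z*(12*y - 14) - 6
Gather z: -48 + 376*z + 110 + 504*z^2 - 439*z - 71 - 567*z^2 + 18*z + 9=-63*z^2 - 45*z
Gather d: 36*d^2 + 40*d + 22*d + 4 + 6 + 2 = 36*d^2 + 62*d + 12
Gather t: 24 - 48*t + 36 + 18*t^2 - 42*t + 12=18*t^2 - 90*t + 72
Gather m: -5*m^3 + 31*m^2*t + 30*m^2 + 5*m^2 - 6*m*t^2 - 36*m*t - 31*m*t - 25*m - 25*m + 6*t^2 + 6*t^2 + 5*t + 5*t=-5*m^3 + m^2*(31*t + 35) + m*(-6*t^2 - 67*t - 50) + 12*t^2 + 10*t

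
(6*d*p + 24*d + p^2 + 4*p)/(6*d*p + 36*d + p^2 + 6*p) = (p + 4)/(p + 6)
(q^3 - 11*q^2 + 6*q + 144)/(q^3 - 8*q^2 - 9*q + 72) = (q - 6)/(q - 3)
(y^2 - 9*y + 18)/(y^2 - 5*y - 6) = (y - 3)/(y + 1)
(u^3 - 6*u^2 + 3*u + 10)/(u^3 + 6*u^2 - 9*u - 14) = (u - 5)/(u + 7)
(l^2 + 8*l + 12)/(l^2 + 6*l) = (l + 2)/l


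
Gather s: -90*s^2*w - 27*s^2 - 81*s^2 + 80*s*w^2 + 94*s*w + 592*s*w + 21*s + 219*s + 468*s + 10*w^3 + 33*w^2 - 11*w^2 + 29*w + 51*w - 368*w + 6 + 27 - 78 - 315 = s^2*(-90*w - 108) + s*(80*w^2 + 686*w + 708) + 10*w^3 + 22*w^2 - 288*w - 360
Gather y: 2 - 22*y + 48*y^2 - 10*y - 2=48*y^2 - 32*y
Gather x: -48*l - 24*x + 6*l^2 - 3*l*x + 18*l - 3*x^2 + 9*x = 6*l^2 - 30*l - 3*x^2 + x*(-3*l - 15)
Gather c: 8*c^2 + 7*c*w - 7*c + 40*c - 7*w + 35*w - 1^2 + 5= 8*c^2 + c*(7*w + 33) + 28*w + 4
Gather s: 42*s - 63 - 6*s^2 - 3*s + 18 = -6*s^2 + 39*s - 45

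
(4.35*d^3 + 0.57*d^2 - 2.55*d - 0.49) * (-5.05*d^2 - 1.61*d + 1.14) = -21.9675*d^5 - 9.882*d^4 + 16.9188*d^3 + 7.2298*d^2 - 2.1181*d - 0.5586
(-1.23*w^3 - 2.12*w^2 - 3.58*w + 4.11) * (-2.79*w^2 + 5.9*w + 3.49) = 3.4317*w^5 - 1.3422*w^4 - 6.8125*w^3 - 39.9877*w^2 + 11.7548*w + 14.3439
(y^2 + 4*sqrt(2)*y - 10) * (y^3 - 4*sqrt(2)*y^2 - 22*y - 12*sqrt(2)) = y^5 - 64*y^3 - 60*sqrt(2)*y^2 + 124*y + 120*sqrt(2)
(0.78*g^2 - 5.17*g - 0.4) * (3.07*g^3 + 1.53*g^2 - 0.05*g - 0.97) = 2.3946*g^5 - 14.6785*g^4 - 9.1771*g^3 - 1.1101*g^2 + 5.0349*g + 0.388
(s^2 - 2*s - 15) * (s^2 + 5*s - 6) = s^4 + 3*s^3 - 31*s^2 - 63*s + 90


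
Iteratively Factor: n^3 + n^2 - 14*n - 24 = (n + 2)*(n^2 - n - 12) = (n + 2)*(n + 3)*(n - 4)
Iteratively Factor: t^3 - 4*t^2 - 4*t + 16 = (t - 2)*(t^2 - 2*t - 8) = (t - 2)*(t + 2)*(t - 4)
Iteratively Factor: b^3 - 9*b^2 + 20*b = (b - 5)*(b^2 - 4*b) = (b - 5)*(b - 4)*(b)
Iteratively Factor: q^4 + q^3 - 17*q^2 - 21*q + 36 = (q + 3)*(q^3 - 2*q^2 - 11*q + 12) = (q - 1)*(q + 3)*(q^2 - q - 12) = (q - 4)*(q - 1)*(q + 3)*(q + 3)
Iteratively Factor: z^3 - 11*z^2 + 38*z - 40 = (z - 4)*(z^2 - 7*z + 10) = (z - 5)*(z - 4)*(z - 2)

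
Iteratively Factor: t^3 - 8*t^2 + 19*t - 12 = (t - 1)*(t^2 - 7*t + 12) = (t - 4)*(t - 1)*(t - 3)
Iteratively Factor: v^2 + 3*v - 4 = (v + 4)*(v - 1)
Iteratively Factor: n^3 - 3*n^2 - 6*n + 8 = (n - 1)*(n^2 - 2*n - 8) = (n - 4)*(n - 1)*(n + 2)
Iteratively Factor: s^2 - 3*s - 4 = (s + 1)*(s - 4)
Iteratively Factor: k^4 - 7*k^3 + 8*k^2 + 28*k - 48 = (k + 2)*(k^3 - 9*k^2 + 26*k - 24) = (k - 2)*(k + 2)*(k^2 - 7*k + 12) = (k - 3)*(k - 2)*(k + 2)*(k - 4)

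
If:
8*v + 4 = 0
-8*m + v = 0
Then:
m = -1/16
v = -1/2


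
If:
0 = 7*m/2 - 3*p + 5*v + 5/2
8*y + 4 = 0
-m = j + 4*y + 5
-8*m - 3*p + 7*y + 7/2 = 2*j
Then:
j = 10*v/19 - 64/19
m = 7/19 - 10*v/19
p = 20*v/19 + 24/19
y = -1/2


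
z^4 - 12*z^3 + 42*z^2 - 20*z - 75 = (z - 5)^2*(z - 3)*(z + 1)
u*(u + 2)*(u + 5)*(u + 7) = u^4 + 14*u^3 + 59*u^2 + 70*u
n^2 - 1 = (n - 1)*(n + 1)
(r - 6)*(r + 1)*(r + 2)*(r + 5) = r^4 + 2*r^3 - 31*r^2 - 92*r - 60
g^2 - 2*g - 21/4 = (g - 7/2)*(g + 3/2)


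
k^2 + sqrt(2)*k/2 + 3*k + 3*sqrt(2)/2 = (k + 3)*(k + sqrt(2)/2)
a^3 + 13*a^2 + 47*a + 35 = (a + 1)*(a + 5)*(a + 7)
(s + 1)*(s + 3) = s^2 + 4*s + 3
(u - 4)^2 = u^2 - 8*u + 16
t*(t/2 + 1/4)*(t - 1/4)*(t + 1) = t^4/2 + 5*t^3/8 + t^2/16 - t/16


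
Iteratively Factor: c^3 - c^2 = (c)*(c^2 - c) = c*(c - 1)*(c)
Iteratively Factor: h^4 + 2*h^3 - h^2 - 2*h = (h + 2)*(h^3 - h) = (h + 1)*(h + 2)*(h^2 - h) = h*(h + 1)*(h + 2)*(h - 1)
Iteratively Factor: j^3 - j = (j + 1)*(j^2 - j) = j*(j + 1)*(j - 1)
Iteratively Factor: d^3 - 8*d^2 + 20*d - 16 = (d - 2)*(d^2 - 6*d + 8) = (d - 2)^2*(d - 4)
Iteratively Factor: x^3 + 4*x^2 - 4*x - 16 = (x + 4)*(x^2 - 4) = (x + 2)*(x + 4)*(x - 2)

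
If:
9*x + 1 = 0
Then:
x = -1/9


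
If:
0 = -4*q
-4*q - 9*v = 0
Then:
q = 0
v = 0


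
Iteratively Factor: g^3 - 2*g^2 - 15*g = (g - 5)*(g^2 + 3*g) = g*(g - 5)*(g + 3)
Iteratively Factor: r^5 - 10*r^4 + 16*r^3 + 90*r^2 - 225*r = (r - 5)*(r^4 - 5*r^3 - 9*r^2 + 45*r) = (r - 5)*(r - 3)*(r^3 - 2*r^2 - 15*r) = (r - 5)^2*(r - 3)*(r^2 + 3*r) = r*(r - 5)^2*(r - 3)*(r + 3)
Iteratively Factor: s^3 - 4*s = (s)*(s^2 - 4) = s*(s + 2)*(s - 2)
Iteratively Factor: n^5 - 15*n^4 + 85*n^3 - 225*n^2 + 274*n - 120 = (n - 3)*(n^4 - 12*n^3 + 49*n^2 - 78*n + 40) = (n - 4)*(n - 3)*(n^3 - 8*n^2 + 17*n - 10) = (n - 4)*(n - 3)*(n - 2)*(n^2 - 6*n + 5) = (n - 5)*(n - 4)*(n - 3)*(n - 2)*(n - 1)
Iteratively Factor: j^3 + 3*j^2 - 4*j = (j)*(j^2 + 3*j - 4) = j*(j - 1)*(j + 4)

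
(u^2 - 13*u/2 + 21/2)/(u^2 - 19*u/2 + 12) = (2*u^2 - 13*u + 21)/(2*u^2 - 19*u + 24)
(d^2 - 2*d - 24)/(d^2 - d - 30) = (d + 4)/(d + 5)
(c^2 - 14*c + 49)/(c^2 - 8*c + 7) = (c - 7)/(c - 1)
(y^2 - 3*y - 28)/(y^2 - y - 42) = (y + 4)/(y + 6)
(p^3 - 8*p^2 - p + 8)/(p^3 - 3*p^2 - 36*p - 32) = (p - 1)/(p + 4)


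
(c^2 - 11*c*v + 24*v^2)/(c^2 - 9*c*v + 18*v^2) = (-c + 8*v)/(-c + 6*v)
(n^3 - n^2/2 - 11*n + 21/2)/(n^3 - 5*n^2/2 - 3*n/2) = (2*n^2 + 5*n - 7)/(n*(2*n + 1))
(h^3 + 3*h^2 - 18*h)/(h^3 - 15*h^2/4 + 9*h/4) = 4*(h + 6)/(4*h - 3)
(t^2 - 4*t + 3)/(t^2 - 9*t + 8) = (t - 3)/(t - 8)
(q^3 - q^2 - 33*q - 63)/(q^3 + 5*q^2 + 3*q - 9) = (q - 7)/(q - 1)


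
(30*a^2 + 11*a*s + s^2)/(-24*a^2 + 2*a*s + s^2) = (5*a + s)/(-4*a + s)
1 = 1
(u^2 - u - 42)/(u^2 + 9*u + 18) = (u - 7)/(u + 3)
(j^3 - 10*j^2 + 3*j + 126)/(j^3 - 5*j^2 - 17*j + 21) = (j - 6)/(j - 1)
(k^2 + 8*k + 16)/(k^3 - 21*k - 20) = (k + 4)/(k^2 - 4*k - 5)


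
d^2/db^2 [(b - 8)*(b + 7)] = 2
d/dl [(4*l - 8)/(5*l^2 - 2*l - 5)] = 4*(-5*l^2 + 20*l - 9)/(25*l^4 - 20*l^3 - 46*l^2 + 20*l + 25)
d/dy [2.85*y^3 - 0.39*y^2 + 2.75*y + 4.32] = 8.55*y^2 - 0.78*y + 2.75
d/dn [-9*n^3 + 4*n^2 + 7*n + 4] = -27*n^2 + 8*n + 7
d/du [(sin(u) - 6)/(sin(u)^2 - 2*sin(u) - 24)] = -cos(u)/(sin(u) + 4)^2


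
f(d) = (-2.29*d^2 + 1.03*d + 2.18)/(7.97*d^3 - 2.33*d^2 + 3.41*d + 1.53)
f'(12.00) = 0.00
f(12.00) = -0.02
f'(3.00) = 0.01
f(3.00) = -0.07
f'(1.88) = -0.03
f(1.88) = -0.08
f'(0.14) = -1.67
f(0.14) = 1.15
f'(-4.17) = 0.01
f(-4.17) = 0.07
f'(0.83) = -0.82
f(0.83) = 0.20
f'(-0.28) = -227.69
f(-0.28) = 7.87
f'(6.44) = 0.01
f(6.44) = -0.04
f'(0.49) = -1.48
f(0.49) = 0.60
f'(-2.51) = 0.03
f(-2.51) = 0.10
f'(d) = (1.03 - 4.58*d)/(7.97*d^3 - 2.33*d^2 + 3.41*d + 1.53) + (-23.91*d^2 + 4.66*d - 3.41)*(-2.29*d^2 + 1.03*d + 2.18)/(7.97*d^3 - 2.33*d^2 + 3.41*d + 1.53)^2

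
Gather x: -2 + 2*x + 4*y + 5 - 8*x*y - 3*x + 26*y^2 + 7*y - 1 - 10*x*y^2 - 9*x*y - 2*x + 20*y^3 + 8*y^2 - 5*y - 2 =x*(-10*y^2 - 17*y - 3) + 20*y^3 + 34*y^2 + 6*y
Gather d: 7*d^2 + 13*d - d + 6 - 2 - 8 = 7*d^2 + 12*d - 4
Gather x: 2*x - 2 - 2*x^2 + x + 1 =-2*x^2 + 3*x - 1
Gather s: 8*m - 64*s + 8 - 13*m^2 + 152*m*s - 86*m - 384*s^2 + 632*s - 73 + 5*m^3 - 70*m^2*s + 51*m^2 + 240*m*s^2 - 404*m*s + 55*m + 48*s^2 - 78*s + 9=5*m^3 + 38*m^2 - 23*m + s^2*(240*m - 336) + s*(-70*m^2 - 252*m + 490) - 56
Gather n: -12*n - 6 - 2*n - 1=-14*n - 7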